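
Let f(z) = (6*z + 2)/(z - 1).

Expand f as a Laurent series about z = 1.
Put w = z - (1), i.e. z = w + 1. The denominator is w, so it suffices to rewrite the numerator in powers of w.

P(z) = 6*z + 2
P(w + 1) = 8 + 6*w

Dividing each term by w:
  f = 8/w + 6

Substituting back w = z - 1:
  f(z) = 8/(z - 1) + 6

The series is finite because the numerator is a polynomial; the negative powers form the principal part, and the coefficient of 1/(z - 1) gives Res(f, 1) = 8.

Final answer: 8/(z - 1) + 6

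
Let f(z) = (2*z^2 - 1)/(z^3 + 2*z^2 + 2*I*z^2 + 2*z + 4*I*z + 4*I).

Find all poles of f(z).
The singularities of f are the zeros of the denominator. Factoring,
  z^3 + 2*z^2 + 2*I*z^2 + 2*z + 4*I*z + 4*I = (z + 1 + I)*(z + 2*I)*(z + 1 - I)
so the candidates are z = -1 - I, z = -2*I, z = -1 + I.

Check the numerator P(z) = 2*z^2 - 1 at each one:
  P(-1 - I) = -1 + 4*I ≠ 0, so z = -1 - I is a (simple) pole.
  P(-2*I) = -9 ≠ 0, so z = -2*I is a (simple) pole.
  P(-1 + I) = -1 - 4*I ≠ 0, so z = -1 + I is a (simple) pole.

Poles of f: {-1 - I, -1 + I, -2*I}

Final answer: {-1 - I, -1 + I, -2*I}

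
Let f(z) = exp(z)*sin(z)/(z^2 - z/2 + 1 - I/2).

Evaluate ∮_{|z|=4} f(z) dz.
By the residue theorem, ∮_C f(z) dz = 2πi · (sum of the residues of f at the poles inside |z| = 4).

The denominator factors as (z - 1/2 - I)*(z + I), so the singularities of f are simple poles at z = 1/2 + I, z = -I.
  |1/2 + I|² = 5/4 < 16 = 4², so this pole is inside the contour.
  |-I|² = 1 < 16 = 4², so this pole is inside the contour.

With P(z) = exp(z)*sin(z) and Q(z) = z^2 - z/2 + 1 - I/2, each pole is simple, so Res(f, z₀) = P(z₀)/Q'(z₀) with Q'(z) = 2*z - 1/2.
  Res(f, 1/2 + I) = P(1/2 + I)/Q'(1/2 + I) = (exp(1/2 + I)*sin(1/2 + I))/(1/2 + 2*I) = (2/17 - 8*I/17)*exp(1/2 + I)*sin(1/2 + I)
  Res(f, -I) = P(-I)/Q'(-I) = (-I*exp(-I)*sinh(1))/(-1/2 - 2*I) = (8/17 + 2*I/17)*exp(-I)*sinh(1)

Sum of residues inside C: (8/17 + 2*I/17)*exp(-I)*sinh(1) + (2/17 - 8*I/17)*exp(1/2 + I)*sin(1/2 + I)
∮_C f(z) dz = 2πi · ((8/17 + 2*I/17)*exp(-I)*sinh(1) + (2/17 - 8*I/17)*exp(1/2 + I)*sin(1/2 + I)) = pi*(-4/17 + 16*I/17)*exp(-I)*sinh(1) + pi*(16/17 + 4*I/17)*exp(1/2 + I)*sin(1/2 + I)

Final answer: pi*(-4/17 + 16*I/17)*exp(-I)*sinh(1) + pi*(16/17 + 4*I/17)*exp(1/2 + I)*sin(1/2 + I)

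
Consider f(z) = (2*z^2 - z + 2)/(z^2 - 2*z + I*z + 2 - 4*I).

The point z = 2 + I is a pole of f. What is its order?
1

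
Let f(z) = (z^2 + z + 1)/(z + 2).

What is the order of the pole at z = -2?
Factor the denominator:
  z + 2 = (z + 2)

The numerator P(z) = z^2 + z + 1 has P(-2) = 3 ≠ 0, so no factor of (z + 2) cancels.
Near z = -2 we can therefore write f(z) = g(z)/(z + 2) with g analytic at -2 and g(-2) ≠ 0 (g is just the numerator).

Hence z = -2 is a pole of order 1.

Final answer: 1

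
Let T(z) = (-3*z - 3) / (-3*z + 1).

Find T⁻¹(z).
(z + 3)/(3*z - 3)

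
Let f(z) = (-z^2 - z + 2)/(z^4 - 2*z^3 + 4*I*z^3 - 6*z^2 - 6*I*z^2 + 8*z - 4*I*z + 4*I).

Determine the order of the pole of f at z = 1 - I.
Factor the denominator:
  z^4 - 2*z^3 + 4*I*z^3 - 6*z^2 - 6*I*z^2 + 8*z - 4*I*z + 4*I = (z - 1 + I)^3*(z + 1 + I)

The numerator P(z) = -z^2 - z + 2 has P(1 - I) = 1 + 3*I ≠ 0, so no factor of (z - 1 + I) cancels.
Near z = 1 - I we can therefore write f(z) = g(z)/(z - 1 + I)^3 with g analytic at 1 - I and g(1 - I) ≠ 0 (g is the numerator divided by the remaining denominator factors).

Hence z = 1 - I is a pole of order 3.

Final answer: 3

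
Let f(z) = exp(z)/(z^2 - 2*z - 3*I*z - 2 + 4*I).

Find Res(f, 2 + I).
Write f(z) = P(z)/Q(z) with P(z) = exp(z) and Q(z) = z^2 - 2*z - 3*I*z - 2 + 4*I.
The denominator factors as Q(z) = (z - 2*I)*(z - 2 - I), so z = 2 + I is a simple zero of Q and P is analytic there; z = 2 + I is therefore a simple pole and
  Res(f, z₀) = P(z₀)/Q'(z₀).

Q'(z) = 2*z - 2 - 3*I, so Q'(2 + I) = 2 - I.
P(2 + I) = exp(2 + I).

Res(f, 2 + I) = (exp(2 + I))/(2 - I) = (2/5 + I/5)*exp(2 + I)

Final answer: (2/5 + I/5)*exp(2 + I)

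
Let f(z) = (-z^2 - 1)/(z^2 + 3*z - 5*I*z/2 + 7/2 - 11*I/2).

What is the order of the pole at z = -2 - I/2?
1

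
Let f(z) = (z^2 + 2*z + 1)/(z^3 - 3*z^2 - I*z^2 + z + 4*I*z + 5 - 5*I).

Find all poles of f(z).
The singularities of f are the zeros of the denominator. Factoring,
  z^3 - 3*z^2 - I*z^2 + z + 4*I*z + 5 - 5*I = (z - 2 + I)*(z + 1 - I)*(z - 2 - I)
so the candidates are z = 2 - I, z = -1 + I, z = 2 + I.

Check the numerator P(z) = z^2 + 2*z + 1 at each one:
  P(2 - I) = 8 - 6*I ≠ 0, so z = 2 - I is a (simple) pole.
  P(-1 + I) = -1 ≠ 0, so z = -1 + I is a (simple) pole.
  P(2 + I) = 8 + 6*I ≠ 0, so z = 2 + I is a (simple) pole.

Poles of f: {-1 + I, 2 - I, 2 + I}

Final answer: {-1 + I, 2 - I, 2 + I}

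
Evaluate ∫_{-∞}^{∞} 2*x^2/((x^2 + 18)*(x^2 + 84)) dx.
pi*(-3*sqrt(2) + 2*sqrt(21))/33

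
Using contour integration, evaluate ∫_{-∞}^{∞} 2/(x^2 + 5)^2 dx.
sqrt(5)*pi/25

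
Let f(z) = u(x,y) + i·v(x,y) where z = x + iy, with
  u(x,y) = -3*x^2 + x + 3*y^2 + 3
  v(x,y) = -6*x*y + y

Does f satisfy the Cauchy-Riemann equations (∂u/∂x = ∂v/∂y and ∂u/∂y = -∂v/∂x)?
∂u/∂x = 1 - 6*x
∂v/∂y = 1 - 6*x
∂u/∂y = 6*y
∂v/∂x = -6*y
∂u/∂x = ∂v/∂y and ∂u/∂y = -∂v/∂x hold identically; f is analytic.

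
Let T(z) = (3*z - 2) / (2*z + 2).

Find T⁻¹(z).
Set w = T(z) = (3*z - 2) / (2*z + 2) and solve for z:
  w*(2*z + 2) = 3*z - 2
  2*w + z*(2*w - 3) + 2 = 0
  z*(2*w - 3) = -2*w - 2
  z = (2*w + 2)/(3 - 2*w)
Renaming the variable, T⁻¹(z) = (2*z + 2)/(-2*z + 3) = (-2*z - 2)/(2*z - 3).
(Check: ad - bc = 10 ≠ 0, so T is invertible.)

Final answer: (-2*z - 2)/(2*z - 3)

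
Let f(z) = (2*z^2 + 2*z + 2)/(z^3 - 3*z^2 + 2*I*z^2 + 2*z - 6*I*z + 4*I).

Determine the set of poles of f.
{-2*I, 1, 2}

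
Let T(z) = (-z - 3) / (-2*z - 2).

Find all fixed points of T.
{-3/2, 1}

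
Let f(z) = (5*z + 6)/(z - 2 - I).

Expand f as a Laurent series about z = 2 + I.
(16 + 5*I)/(z - 2 - I) + 5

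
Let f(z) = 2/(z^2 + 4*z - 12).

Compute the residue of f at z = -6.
-1/4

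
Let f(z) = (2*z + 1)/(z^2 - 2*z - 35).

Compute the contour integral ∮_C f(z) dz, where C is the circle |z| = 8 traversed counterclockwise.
By the residue theorem, ∮_C f(z) dz = 2πi · (sum of the residues of f at the poles inside |z| = 8).

The denominator factors as (z - 7)*(z + 5), so the singularities of f are simple poles at z = 7, z = -5.
  |7|² = 49 < 64 = 8², so this pole is inside the contour.
  |-5|² = 25 < 64 = 8², so this pole is inside the contour.

With P(z) = 2*z + 1 and Q(z) = z^2 - 2*z - 35, each pole is simple, so Res(f, z₀) = P(z₀)/Q'(z₀) with Q'(z) = 2*z - 2.
  Res(f, 7) = P(7)/Q'(7) = (15)/(12) = 5/4
  Res(f, -5) = P(-5)/Q'(-5) = (-9)/(-12) = 3/4

Sum of residues inside C: 2
∮_C f(z) dz = 2πi · (2) = 4*I*pi

Final answer: 4*I*pi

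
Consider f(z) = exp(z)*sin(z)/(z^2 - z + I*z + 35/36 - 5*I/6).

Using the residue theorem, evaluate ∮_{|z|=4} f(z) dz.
By the residue theorem, ∮_C f(z) dz = 2πi · (sum of the residues of f at the poles inside |z| = 4).

The denominator factors as (z - 2/3 - I/2)*(z - 1/3 + 3*I/2), so the singularities of f are simple poles at z = 2/3 + I/2, z = 1/3 - 3*I/2.
  |2/3 + I/2|² = 25/36 < 16 = 4², so this pole is inside the contour.
  |1/3 - 3*I/2|² = 85/36 < 16 = 4², so this pole is inside the contour.

With P(z) = exp(z)*sin(z) and Q(z) = z^2 - z + I*z + 35/36 - 5*I/6, each pole is simple, so Res(f, z₀) = P(z₀)/Q'(z₀) with Q'(z) = 2*z - 1 + I.
  Res(f, 2/3 + I/2) = P(2/3 + I/2)/Q'(2/3 + I/2) = (exp(2/3 + I/2)*sin(2/3 + I/2))/(1/3 + 2*I) = (3/37 - 18*I/37)*exp(2/3 + I/2)*sin(2/3 + I/2)
  Res(f, 1/3 - 3*I/2) = P(1/3 - 3*I/2)/Q'(1/3 - 3*I/2) = (exp(1/3 - 3*I/2)*sin(1/3 - 3*I/2))/(-1/3 - 2*I) = (-3/37 + 18*I/37)*exp(1/3 - 3*I/2)*sin(1/3 - 3*I/2)

Sum of residues inside C: (-3/37 + 18*I/37)*exp(1/3 - 3*I/2)*sin(1/3 - 3*I/2) + (3/37 - 18*I/37)*exp(2/3 + I/2)*sin(2/3 + I/2)
∮_C f(z) dz = 2πi · ((-3/37 + 18*I/37)*exp(1/3 - 3*I/2)*sin(1/3 - 3*I/2) + (3/37 - 18*I/37)*exp(2/3 + I/2)*sin(2/3 + I/2)) = pi*(36/37 + 6*I/37)*exp(2/3 + I/2)*sin(2/3 + I/2) + pi*(-36/37 - 6*I/37)*exp(1/3 - 3*I/2)*sin(1/3 - 3*I/2)

Final answer: pi*(36/37 + 6*I/37)*exp(2/3 + I/2)*sin(2/3 + I/2) + pi*(-36/37 - 6*I/37)*exp(1/3 - 3*I/2)*sin(1/3 - 3*I/2)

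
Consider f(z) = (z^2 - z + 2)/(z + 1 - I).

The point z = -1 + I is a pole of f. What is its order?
1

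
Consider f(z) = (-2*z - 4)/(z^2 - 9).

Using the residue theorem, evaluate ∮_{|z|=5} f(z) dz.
-4*I*pi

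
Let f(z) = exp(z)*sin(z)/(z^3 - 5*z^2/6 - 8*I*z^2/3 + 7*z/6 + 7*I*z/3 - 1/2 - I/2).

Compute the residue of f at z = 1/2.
Write f(z) = P(z)/Q(z) with P(z) = exp(z)*sin(z) and Q(z) = z^3 - 5*z^2/6 - 8*I*z^2/3 + 7*z/6 + 7*I*z/3 - 1/2 - I/2.
The denominator factors as Q(z) = (z - 1/3 + I/3)*(z - 1/2)*(z - 3*I), so z = 1/2 is a simple zero of Q and P is analytic there; z = 1/2 is therefore a simple pole and
  Res(f, z₀) = P(z₀)/Q'(z₀).

Q'(z) = 3*z^2 - 5*z/3 - 16*I*z/3 + 7/6 + 7*I/3, so Q'(1/2) = 13/12 - I/3.
P(1/2) = exp(1/2)*sin(1/2).

Res(f, 1/2) = (exp(1/2)*sin(1/2))/(13/12 - I/3) = (156/185 + 48*I/185)*exp(1/2)*sin(1/2)

Final answer: (156/185 + 48*I/185)*exp(1/2)*sin(1/2)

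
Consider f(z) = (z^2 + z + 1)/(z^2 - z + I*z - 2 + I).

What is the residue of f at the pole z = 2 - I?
Write f(z) = P(z)/Q(z) with P(z) = z^2 + z + 1 and Q(z) = z^2 - z + I*z - 2 + I.
The denominator factors as Q(z) = (z + 1)*(z - 2 + I), so z = 2 - I is a simple zero of Q and P is analytic there; z = 2 - I is therefore a simple pole and
  Res(f, z₀) = P(z₀)/Q'(z₀).

Q'(z) = 2*z - 1 + I, so Q'(2 - I) = 3 - I.
P(2 - I) = 6 - 5*I.

Res(f, 2 - I) = (6 - 5*I)/(3 - I) = 23/10 - 9*I/10

Final answer: 23/10 - 9*I/10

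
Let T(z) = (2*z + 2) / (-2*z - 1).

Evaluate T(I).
Substitute z = I:
  numerator:   2*(I) + 2 = 2 + 2*I
  denominator: -2*(I) - 1 = -1 - 2*I
T(I) = (2 + 2*I)/(-1 - 2*I); multiplying numerator and denominator by the conjugate -1 + 2*I gives (-6 + 2*I)/5 = -6/5 + 2*I/5

Final answer: -6/5 + 2*I/5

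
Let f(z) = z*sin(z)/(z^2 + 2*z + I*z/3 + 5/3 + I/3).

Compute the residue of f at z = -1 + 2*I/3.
(-2/5 - 3*I/5)*sin(1 - 2*I/3)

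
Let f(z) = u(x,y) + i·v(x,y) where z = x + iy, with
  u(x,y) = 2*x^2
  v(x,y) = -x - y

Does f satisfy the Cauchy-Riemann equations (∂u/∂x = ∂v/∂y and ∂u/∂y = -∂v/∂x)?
∂u/∂x = 4*x
∂v/∂y = -1
∂u/∂y = 0
∂v/∂x = -1
∂u/∂x ≠ ∂v/∂y and ∂u/∂y ≠ -∂v/∂x; the Cauchy-Riemann equations are not satisfied, so f is not analytic.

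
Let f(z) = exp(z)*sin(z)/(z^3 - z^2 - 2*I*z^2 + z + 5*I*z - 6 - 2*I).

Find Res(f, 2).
(1/10 + I/30)*exp(2)*sin(2)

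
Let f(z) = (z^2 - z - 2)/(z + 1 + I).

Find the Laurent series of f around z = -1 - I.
Put w = z - (-1 - I), i.e. z = w - 1 - I. The denominator is w, so it suffices to rewrite the numerator in powers of w.

P(z) = z^2 - z - 2
P(w - 1 - I) = -1 + 3*I + (-3 - 2*I)*w + w^2

Dividing each term by w:
  f = (-1 + 3*I)/w - 3 - 2*I + w

Substituting back w = z + 1 + I:
  f(z) = (-1 + 3*I)/(z + 1 + I) - 3 - 2*I + (z + 1 + I)

The series is finite because the numerator is a polynomial; the negative powers form the principal part, and the coefficient of 1/(z + 1 + I) gives Res(f, -1 - I) = -1 + 3*I.

Final answer: (-1 + 3*I)/(z + 1 + I) - 3 - 2*I + (z + 1 + I)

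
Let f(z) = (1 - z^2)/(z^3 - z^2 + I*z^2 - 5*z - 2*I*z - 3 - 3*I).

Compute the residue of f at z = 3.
Write f(z) = P(z)/Q(z) with P(z) = 1 - z^2 and Q(z) = z^3 - z^2 + I*z^2 - 5*z - 2*I*z - 3 - 3*I.
The denominator factors as Q(z) = (z + 1 + I)*(z - 3)*(z + 1), so z = 3 is a simple zero of Q and P is analytic there; z = 3 is therefore a simple pole and
  Res(f, z₀) = P(z₀)/Q'(z₀).

Q'(z) = 3*z^2 - 2*z + 2*I*z - 5 - 2*I, so Q'(3) = 16 + 4*I.
P(3) = -8.

Res(f, 3) = (-8)/(16 + 4*I) = -8/17 + 2*I/17

Final answer: -8/17 + 2*I/17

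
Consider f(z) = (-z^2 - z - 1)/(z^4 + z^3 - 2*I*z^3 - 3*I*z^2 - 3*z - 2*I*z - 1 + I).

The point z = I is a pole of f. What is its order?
3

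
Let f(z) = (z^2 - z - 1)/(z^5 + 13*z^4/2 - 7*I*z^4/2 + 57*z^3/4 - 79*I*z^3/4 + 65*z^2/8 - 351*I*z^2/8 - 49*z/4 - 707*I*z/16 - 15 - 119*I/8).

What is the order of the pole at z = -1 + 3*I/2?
Factor the denominator:
  z^5 + 13*z^4/2 - 7*I*z^4/2 + 57*z^3/4 - 79*I*z^3/4 + 65*z^2/8 - 351*I*z^2/8 - 49*z/4 - 707*I*z/16 - 15 - 119*I/8 = (z + 1 - 3*I/2)^3*(z + 3/2 + I)*(z + 2)

The numerator P(z) = z^2 - z - 1 has P(-1 + 3*I/2) = -5/4 - 9*I/2 ≠ 0, so no factor of (z + 1 - 3*I/2) cancels.
Near z = -1 + 3*I/2 we can therefore write f(z) = g(z)/(z + 1 - 3*I/2)^3 with g analytic at -1 + 3*I/2 and g(-1 + 3*I/2) ≠ 0 (g is the numerator divided by the remaining denominator factors).

Hence z = -1 + 3*I/2 is a pole of order 3.

Final answer: 3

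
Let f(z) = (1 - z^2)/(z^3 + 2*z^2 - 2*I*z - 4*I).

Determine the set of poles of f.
{-2, -1 - I, 1 + I}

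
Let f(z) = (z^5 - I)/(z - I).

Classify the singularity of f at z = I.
removable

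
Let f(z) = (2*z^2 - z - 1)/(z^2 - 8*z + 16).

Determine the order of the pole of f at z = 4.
Factor the denominator:
  z^2 - 8*z + 16 = (z - 4)^2

The numerator P(z) = 2*z^2 - z - 1 has P(4) = 27 ≠ 0, so no factor of (z - 4) cancels.
Near z = 4 we can therefore write f(z) = g(z)/(z - 4)^2 with g analytic at 4 and g(4) ≠ 0 (g is just the numerator).

Hence z = 4 is a pole of order 2.

Final answer: 2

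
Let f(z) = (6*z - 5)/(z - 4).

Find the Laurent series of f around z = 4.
19/(z - 4) + 6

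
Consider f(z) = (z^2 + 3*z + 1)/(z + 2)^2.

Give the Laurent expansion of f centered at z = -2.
Put w = z - (-2), i.e. z = w - 2. The denominator is w^2, so it suffices to rewrite the numerator in powers of w.

P(z) = z^2 + 3*z + 1
P(w - 2) = -1 - w + w^2

Dividing each term by w^2:
  f = -1/w^2 - 1/w + 1

Substituting back w = z + 2:
  f(z) = -1/(z + 2)^2 - 1/(z + 2) + 1

The series is finite because the numerator is a polynomial; the negative powers form the principal part, and the coefficient of 1/(z + 2) gives Res(f, -2) = -1.

Final answer: -1/(z + 2)^2 - 1/(z + 2) + 1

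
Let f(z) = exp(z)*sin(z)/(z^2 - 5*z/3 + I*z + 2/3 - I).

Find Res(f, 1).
Write f(z) = P(z)/Q(z) with P(z) = exp(z)*sin(z) and Q(z) = z^2 - 5*z/3 + I*z + 2/3 - I.
The denominator factors as Q(z) = (z - 2/3 + I)*(z - 1), so z = 1 is a simple zero of Q and P is analytic there; z = 1 is therefore a simple pole and
  Res(f, z₀) = P(z₀)/Q'(z₀).

Q'(z) = 2*z - 5/3 + I, so Q'(1) = 1/3 + I.
P(1) = exp(1)*sin(1).

Res(f, 1) = (exp(1)*sin(1))/(1/3 + I) = exp(1)*(3/10 - 9*I/10)*sin(1)

Final answer: exp(1)*(3/10 - 9*I/10)*sin(1)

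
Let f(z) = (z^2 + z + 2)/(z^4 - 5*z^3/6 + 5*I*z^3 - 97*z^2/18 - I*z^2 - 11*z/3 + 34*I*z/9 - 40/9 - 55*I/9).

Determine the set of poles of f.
{-1/3 - 2*I, -1/3 + I, 1/2 - I, 1 - 3*I}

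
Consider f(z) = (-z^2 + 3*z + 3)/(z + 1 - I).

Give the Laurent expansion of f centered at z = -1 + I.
Put w = z - (-1 + I), i.e. z = w - 1 + I. The denominator is w, so it suffices to rewrite the numerator in powers of w.

P(z) = -z^2 + 3*z + 3
P(w - 1 + I) = 5*I + (5 - 2*I)*w - w^2

Dividing each term by w:
  f = 5*I/w + 5 - 2*I - w

Substituting back w = z + 1 - I:
  f(z) = 5*I/(z + 1 - I) + 5 - 2*I - (z + 1 - I)

The series is finite because the numerator is a polynomial; the negative powers form the principal part, and the coefficient of 1/(z + 1 - I) gives Res(f, -1 + I) = 5*I.

Final answer: 5*I/(z + 1 - I) + 5 - 2*I - (z + 1 - I)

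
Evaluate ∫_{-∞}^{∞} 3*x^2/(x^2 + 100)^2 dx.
3*pi/20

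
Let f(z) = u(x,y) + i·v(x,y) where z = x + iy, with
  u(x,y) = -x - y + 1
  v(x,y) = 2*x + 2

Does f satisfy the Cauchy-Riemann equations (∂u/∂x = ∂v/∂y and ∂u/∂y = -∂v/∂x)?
∂u/∂x = -1
∂v/∂y = 0
∂u/∂y = -1
∂v/∂x = 2
∂u/∂x ≠ ∂v/∂y and ∂u/∂y ≠ -∂v/∂x; the Cauchy-Riemann equations are not satisfied, so f is not analytic.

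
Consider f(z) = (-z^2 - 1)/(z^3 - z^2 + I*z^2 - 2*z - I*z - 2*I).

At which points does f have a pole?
The singularities of f are the zeros of the denominator. Factoring,
  z^3 - z^2 + I*z^2 - 2*z - I*z - 2*I = (z + 1)*(z + I)*(z - 2)
so the candidates are z = -1, z = -I, z = 2.

Check the numerator P(z) = -z^2 - 1 at each one:
  P(-1) = -2 ≠ 0, so z = -1 is a (simple) pole.
  P(-I) = 0, so the factor (z + I) cancels and z = -I is only a removable singularity, not a pole.
  P(2) = -5 ≠ 0, so z = 2 is a (simple) pole.

Poles of f: {-1, 2}

Final answer: {-1, 2}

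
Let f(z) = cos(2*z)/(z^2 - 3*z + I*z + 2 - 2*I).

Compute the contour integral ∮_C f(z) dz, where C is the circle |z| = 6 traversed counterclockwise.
By the residue theorem, ∮_C f(z) dz = 2πi · (sum of the residues of f at the poles inside |z| = 6).

The denominator factors as (z - 2)*(z - 1 + I), so the singularities of f are simple poles at z = 2, z = 1 - I.
  |2|² = 4 < 36 = 6², so this pole is inside the contour.
  |1 - I|² = 2 < 36 = 6², so this pole is inside the contour.

With P(z) = cos(2*z) and Q(z) = z^2 - 3*z + I*z + 2 - 2*I, each pole is simple, so Res(f, z₀) = P(z₀)/Q'(z₀) with Q'(z) = 2*z - 3 + I.
  Res(f, 2) = P(2)/Q'(2) = (cos(4))/(1 + I) = (1/2 - I/2)*cos(4)
  Res(f, 1 - I) = P(1 - I)/Q'(1 - I) = (cos(2 - 2*I))/(-1 - I) = (-1/2 + I/2)*cos(2 - 2*I)

Sum of residues inside C: (-1/2 + I/2)*cos(2 - 2*I) + (1/2 - I/2)*cos(4)
∮_C f(z) dz = 2πi · ((-1/2 + I/2)*cos(2 - 2*I) + (1/2 - I/2)*cos(4)) = pi*(-1 - I)*cos(2 - 2*I) + pi*(1 + I)*cos(4)

Final answer: pi*(-1 - I)*cos(2 - 2*I) + pi*(1 + I)*cos(4)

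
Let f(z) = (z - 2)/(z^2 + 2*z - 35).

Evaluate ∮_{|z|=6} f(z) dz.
I*pi/2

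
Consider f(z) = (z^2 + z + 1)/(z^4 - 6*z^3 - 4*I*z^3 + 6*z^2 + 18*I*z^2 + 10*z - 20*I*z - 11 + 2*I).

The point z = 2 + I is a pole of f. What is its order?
Factor the denominator:
  z^4 - 6*z^3 - 4*I*z^3 + 6*z^2 + 18*I*z^2 + 10*z - 20*I*z - 11 + 2*I = (z - 2 - I)^3*(z - I)

The numerator P(z) = z^2 + z + 1 has P(2 + I) = 6 + 5*I ≠ 0, so no factor of (z - 2 - I) cancels.
Near z = 2 + I we can therefore write f(z) = g(z)/(z - 2 - I)^3 with g analytic at 2 + I and g(2 + I) ≠ 0 (g is the numerator divided by the remaining denominator factors).

Hence z = 2 + I is a pole of order 3.

Final answer: 3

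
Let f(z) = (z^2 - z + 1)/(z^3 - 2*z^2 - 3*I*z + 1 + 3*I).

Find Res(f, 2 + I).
17/26 - 7*I/26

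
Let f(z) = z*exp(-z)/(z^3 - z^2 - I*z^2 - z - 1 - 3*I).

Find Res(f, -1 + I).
Write f(z) = P(z)/Q(z) with P(z) = z*exp(-z) and Q(z) = z^3 - z^2 - I*z^2 - z - 1 - 3*I.
The denominator factors as Q(z) = (z - 2 - I)*(z + 1 - I)*(z + I), so z = -1 + I is a simple zero of Q and P is analytic there; z = -1 + I is therefore a simple pole and
  Res(f, z₀) = P(z₀)/Q'(z₀).

Q'(z) = 3*z^2 - 2*z - 2*I*z - 1, so Q'(-1 + I) = 3 - 6*I.
P(-1 + I) = (-1 + I)*exp(1 - I).

Res(f, -1 + I) = ((-1 + I)*exp(1 - I))/(3 - 6*I) = (-1/5 - I/15)*exp(1 - I)

Final answer: (-1/5 - I/15)*exp(1 - I)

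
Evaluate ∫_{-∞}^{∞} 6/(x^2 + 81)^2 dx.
pi/243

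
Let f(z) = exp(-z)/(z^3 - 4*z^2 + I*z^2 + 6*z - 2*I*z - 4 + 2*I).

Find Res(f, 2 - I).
Write f(z) = P(z)/Q(z) with P(z) = exp(-z) and Q(z) = z^3 - 4*z^2 + I*z^2 + 6*z - 2*I*z - 4 + 2*I.
The denominator factors as Q(z) = (z - 1 + I)*(z - 2 + I)*(z - 1 - I), so z = 2 - I is a simple zero of Q and P is analytic there; z = 2 - I is therefore a simple pole and
  Res(f, z₀) = P(z₀)/Q'(z₀).

Q'(z) = 3*z^2 - 8*z + 2*I*z + 6 - 2*I, so Q'(2 - I) = 1 - 2*I.
P(2 - I) = exp(-2 + I).

Res(f, 2 - I) = (exp(-2 + I))/(1 - 2*I) = (1/5 + 2*I/5)*exp(-2 + I)

Final answer: (1/5 + 2*I/5)*exp(-2 + I)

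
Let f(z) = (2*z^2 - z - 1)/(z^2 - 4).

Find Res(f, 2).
Write f(z) = P(z)/Q(z) with P(z) = 2*z^2 - z - 1 and Q(z) = z^2 - 4.
The denominator factors as Q(z) = (z + 2)*(z - 2), so z = 2 is a simple zero of Q and P is analytic there; z = 2 is therefore a simple pole and
  Res(f, z₀) = P(z₀)/Q'(z₀).

Q'(z) = 2*z, so Q'(2) = 4.
P(2) = 5.

Res(f, 2) = (5)/(4) = 5/4

Final answer: 5/4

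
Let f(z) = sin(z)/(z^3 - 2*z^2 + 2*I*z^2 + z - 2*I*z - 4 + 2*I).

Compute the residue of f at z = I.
(-1/12 - I/12)*sinh(1)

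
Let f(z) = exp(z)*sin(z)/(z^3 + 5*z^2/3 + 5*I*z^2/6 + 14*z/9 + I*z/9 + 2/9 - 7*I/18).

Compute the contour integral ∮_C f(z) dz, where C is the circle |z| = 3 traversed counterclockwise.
By the residue theorem, ∮_C f(z) dz = 2πi · (sum of the residues of f at the poles inside |z| = 3).

The denominator factors as (z - I/3)*(z + 2/3 - I/3)*(z + 1 + 3*I/2), so the singularities of f are simple poles at z = I/3, z = -2/3 + I/3, z = -1 - 3*I/2.
  |I/3|² = 1/9 < 9 = 3², so this pole is inside the contour.
  |-2/3 + I/3|² = 5/9 < 9 = 3², so this pole is inside the contour.
  |-1 - 3*I/2|² = 13/4 < 9 = 3², so this pole is inside the contour.

With P(z) = exp(z)*sin(z) and Q(z) = z^3 + 5*z^2/3 + 5*I*z^2/6 + 14*z/9 + I*z/9 + 2/9 - 7*I/18, each pole is simple, so Res(f, z₀) = P(z₀)/Q'(z₀) with Q'(z) = 3*z^2 + 10*z/3 + 5*I*z/3 + 14/9 + I/9.
  Res(f, I/3) = P(I/3)/Q'(I/3) = (I*exp(I/3)*sinh(1/3))/(2/3 + 11*I/9) = (99/157 + 54*I/157)*exp(I/3)*sinh(1/3)
  Res(f, -2/3 + I/3) = P(-2/3 + I/3)/Q'(-2/3 + I/3) = (-exp(-2/3 + I/3)*sin(2/3 - I/3))/(-2/9 - 11*I/9) = (18/125 - 99*I/125)*exp(-2/3 + I/3)*sin(2/3 - I/3)
  Res(f, -1 - 3*I/2) = P(-1 - 3*I/2)/Q'(-1 - 3*I/2) = (-exp(-1 - 3*I/2)*sin(1 + 3*I/2))/(-109/36 + 22*I/9) = (3924/19625 + 3168*I/19625)*exp(-1 - 3*I/2)*sin(1 + 3*I/2)

Sum of residues inside C: (18/125 - 99*I/125)*exp(-2/3 + I/3)*sin(2/3 - I/3) + (3924/19625 + 3168*I/19625)*exp(-1 - 3*I/2)*sin(1 + 3*I/2) + (99/157 + 54*I/157)*exp(I/3)*sinh(1/3)
∮_C f(z) dz = 2πi · ((18/125 - 99*I/125)*exp(-2/3 + I/3)*sin(2/3 - I/3) + (3924/19625 + 3168*I/19625)*exp(-1 - 3*I/2)*sin(1 + 3*I/2) + (99/157 + 54*I/157)*exp(I/3)*sinh(1/3)) = pi*(198/125 + 36*I/125)*exp(-2/3 + I/3)*sin(2/3 - I/3) + pi*(-108/157 + 198*I/157)*exp(I/3)*sinh(1/3) + pi*(-6336/19625 + 7848*I/19625)*exp(-1 - 3*I/2)*sin(1 + 3*I/2)

Final answer: pi*(198/125 + 36*I/125)*exp(-2/3 + I/3)*sin(2/3 - I/3) + pi*(-108/157 + 198*I/157)*exp(I/3)*sinh(1/3) + pi*(-6336/19625 + 7848*I/19625)*exp(-1 - 3*I/2)*sin(1 + 3*I/2)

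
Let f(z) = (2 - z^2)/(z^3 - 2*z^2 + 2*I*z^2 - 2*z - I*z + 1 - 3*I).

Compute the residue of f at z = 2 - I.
-7/10 + 11*I/10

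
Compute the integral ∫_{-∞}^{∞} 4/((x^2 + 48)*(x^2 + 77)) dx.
pi*(-12*sqrt(77) + 77*sqrt(3))/6699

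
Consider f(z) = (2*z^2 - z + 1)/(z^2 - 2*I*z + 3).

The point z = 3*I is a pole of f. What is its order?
Factor the denominator:
  z^2 - 2*I*z + 3 = (z - 3*I)*(z + I)

The numerator P(z) = 2*z^2 - z + 1 has P(3*I) = -17 - 3*I ≠ 0, so no factor of (z - 3*I) cancels.
Near z = 3*I we can therefore write f(z) = g(z)/(z - 3*I) with g analytic at 3*I and g(3*I) ≠ 0 (g is the numerator divided by the remaining denominator factors).

Hence z = 3*I is a pole of order 1.

Final answer: 1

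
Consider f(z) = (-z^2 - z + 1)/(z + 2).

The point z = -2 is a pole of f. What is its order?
Factor the denominator:
  z + 2 = (z + 2)

The numerator P(z) = -z^2 - z + 1 has P(-2) = -1 ≠ 0, so no factor of (z + 2) cancels.
Near z = -2 we can therefore write f(z) = g(z)/(z + 2) with g analytic at -2 and g(-2) ≠ 0 (g is just the numerator).

Hence z = -2 is a pole of order 1.

Final answer: 1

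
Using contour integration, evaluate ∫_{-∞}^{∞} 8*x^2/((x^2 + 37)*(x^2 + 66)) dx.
Let f(z) = 8*z^2/((z^2 + 37)*(z^2 + 66)). The denominator has no real zeros and deg Q - deg P = 2 ≥ 2, so the integral of f over the upper semicircle |z| = R tends to 0 as R → ∞. Closing the contour in the upper half-plane,
  ∫_{-∞}^{∞} f(x) dx = 2πi · Σ Res(f, z_k)  over the poles with Im z_k > 0.

Zeros of the denominator: z^2 + 37 = 0 gives z = ±sqrt(37)*I; z^2 + 66 = 0 gives z = ±sqrt(66)*I.
Upper half-plane: z = sqrt(37)*I, z = sqrt(66)*I (simple).

Each pole is a simple zero of Q(z) = z^4 + 103*z^2 + 2442, so Res(f, z₀) = P(z₀)/Q'(z₀) with P(z) = 8*z^2, Q'(z) = 4*z^3 + 206*z:
  Res(f, sqrt(37)*I) = (-296)/(58*sqrt(37)*I) = 4*sqrt(37)*I/29
  Res(f, sqrt(66)*I) = (-528)/(-58*sqrt(66)*I) = -4*sqrt(66)*I/29

Sum of residues: 4*I*(-sqrt(66) + sqrt(37))/29
∫_{-∞}^{∞} f(x) dx = 2πi · (4*I*(-sqrt(66) + sqrt(37))/29) = 8*pi*(-sqrt(37) + sqrt(66))/29

Final answer: 8*pi*(-sqrt(37) + sqrt(66))/29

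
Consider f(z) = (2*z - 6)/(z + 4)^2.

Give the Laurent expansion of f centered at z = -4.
Put w = z - (-4), i.e. z = w - 4. The denominator is w^2, so it suffices to rewrite the numerator in powers of w.

P(z) = 2*z - 6
P(w - 4) = -14 + 2*w

Dividing each term by w^2:
  f = -14/w^2 + 2/w

Substituting back w = z + 4:
  f(z) = -14/(z + 4)^2 + 2/(z + 4)

The series is finite because the numerator is a polynomial; the negative powers form the principal part, and the coefficient of 1/(z + 4) gives Res(f, -4) = 2.

Final answer: -14/(z + 4)^2 + 2/(z + 4)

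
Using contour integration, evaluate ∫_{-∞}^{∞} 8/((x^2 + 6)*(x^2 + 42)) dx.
Let f(z) = 8/((z^2 + 6)*(z^2 + 42)). The denominator has no real zeros and deg Q - deg P = 4 ≥ 2, so the integral of f over the upper semicircle |z| = R tends to 0 as R → ∞. Closing the contour in the upper half-plane,
  ∫_{-∞}^{∞} f(x) dx = 2πi · Σ Res(f, z_k)  over the poles with Im z_k > 0.

Zeros of the denominator: z^2 + 6 = 0 gives z = ±sqrt(6)*I; z^2 + 42 = 0 gives z = ±sqrt(42)*I.
Upper half-plane: z = sqrt(42)*I, z = sqrt(6)*I (simple).

Each pole is a simple zero of Q(z) = z^4 + 48*z^2 + 252, so Res(f, z₀) = P(z₀)/Q'(z₀) with P(z) = 8, Q'(z) = 4*z^3 + 96*z:
  Res(f, sqrt(42)*I) = (8)/(-72*sqrt(42)*I) = sqrt(42)*I/378
  Res(f, sqrt(6)*I) = (8)/(72*sqrt(6)*I) = -sqrt(6)*I/54

Sum of residues: I*(-7*sqrt(6) + sqrt(42))/378
∫_{-∞}^{∞} f(x) dx = 2πi · (I*(-7*sqrt(6) + sqrt(42))/378) = pi*(-sqrt(42) + 7*sqrt(6))/189

Final answer: pi*(-sqrt(42) + 7*sqrt(6))/189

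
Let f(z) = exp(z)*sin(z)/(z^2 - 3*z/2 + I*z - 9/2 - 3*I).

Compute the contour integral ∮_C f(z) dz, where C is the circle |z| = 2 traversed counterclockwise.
By the residue theorem, ∮_C f(z) dz = 2πi · (sum of the residues of f at the poles inside |z| = 2).

The denominator factors as (z + 3/2 + I)*(z - 3), so the singularities of f are simple poles at z = -3/2 - I, z = 3.
  |-3/2 - I|² = 13/4 < 4 = 2², so this pole is inside the contour.
  |3|² = 9 > 4 = 2², so this pole is outside the contour.

With P(z) = exp(z)*sin(z) and Q(z) = z^2 - 3*z/2 + I*z - 9/2 - 3*I, each pole is simple, so Res(f, z₀) = P(z₀)/Q'(z₀) with Q'(z) = 2*z - 3/2 + I.
  Res(f, -3/2 - I) = P(-3/2 - I)/Q'(-3/2 - I) = (-exp(-3/2 - I)*sin(3/2 + I))/(-9/2 - I) = (18/85 - 4*I/85)*exp(-3/2 - I)*sin(3/2 + I)

∮_C f(z) dz = 2πi · ((18/85 - 4*I/85)*exp(-3/2 - I)*sin(3/2 + I)) = pi*(8/85 + 36*I/85)*exp(-3/2 - I)*sin(3/2 + I)

Final answer: pi*(8/85 + 36*I/85)*exp(-3/2 - I)*sin(3/2 + I)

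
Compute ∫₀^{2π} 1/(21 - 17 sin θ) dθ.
Call the integral J. The integrand is 2π-periodic and we integrate over a full period, so shifting θ does not change the value (θ → θ + π/2 turns sin θ into cos θ; θ → θ + π flips the sign of the trig term). Hence
  J = ∫₀^{2π} dθ/(21 + 17 cos θ).
Put z = e^{iθ}: then cos θ = (z + 1/z)/2, dθ = dz/(iz), and z runs once counterclockwise around |z| = 1:
  J = ∮_{|z|=1} 1/(21 + 17*(z + 1/z)/2) · dz/(iz) = (2/i) ∮_{|z|=1} dz/(17*z^2 + 42*z + 17).
The roots of 17*z^2 + 42*z + 17 are z = (-21 ± sqrt(21^2 - 17^2))/17, with sqrt(152) = 2*sqrt(38); their product is 1, so only z₊ = -21/17 + 2*sqrt(38)/17 lies inside the unit circle (z₋ = -21/17 - 2*sqrt(38)/17 lies outside).
z₊ is a simple zero of q(z) = 17*z^2 + 42*z + 17, so Res(1/q, z₊) = 1/q'(z₊) with q'(z) = 34*z + 42; and q'(z₊) = 17*(z₊ - z₋) = 4*sqrt(38).
Therefore J = (2/i) · 2πi · 1/(4*sqrt(38)) = 2*pi/(2*sqrt(38)) = sqrt(38)*pi/38

Final answer: sqrt(38)*pi/38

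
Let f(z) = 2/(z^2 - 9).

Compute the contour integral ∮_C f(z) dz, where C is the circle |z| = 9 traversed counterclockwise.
By the residue theorem, ∮_C f(z) dz = 2πi · (sum of the residues of f at the poles inside |z| = 9).

The denominator factors as (z + 3)*(z - 3), so the singularities of f are simple poles at z = -3, z = 3.
  |-3|² = 9 < 81 = 9², so this pole is inside the contour.
  |3|² = 9 < 81 = 9², so this pole is inside the contour.

With P(z) = 2 and Q(z) = z^2 - 9, each pole is simple, so Res(f, z₀) = P(z₀)/Q'(z₀) with Q'(z) = 2*z.
  Res(f, -3) = P(-3)/Q'(-3) = (2)/(-6) = -1/3
  Res(f, 3) = P(3)/Q'(3) = (2)/(6) = 1/3

Sum of residues inside C: 0
∮_C f(z) dz = 2πi · (0) = 0

Final answer: 0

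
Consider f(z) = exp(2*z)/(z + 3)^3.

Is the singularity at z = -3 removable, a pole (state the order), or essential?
Write f(z) = g(z)/(z + 3)^3 with g(z) = exp(2*z).
g is entire and g(-3) = exp(-6) ≠ 0, so no factor of (z + 3) cancels: the Laurent expansion of f about z = -3 starts at the power -3, i.e. lim_{z→z₀} (z - z₀)^3 f(z) = exp(-6) is finite and nonzero.
So z = -3 is a pole of order 3.

Final answer: pole of order 3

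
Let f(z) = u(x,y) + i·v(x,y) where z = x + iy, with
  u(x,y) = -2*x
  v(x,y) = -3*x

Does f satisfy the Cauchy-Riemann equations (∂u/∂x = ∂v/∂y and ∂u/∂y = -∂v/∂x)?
∂u/∂x = -2
∂v/∂y = 0
∂u/∂y = 0
∂v/∂x = -3
∂u/∂x ≠ ∂v/∂y and ∂u/∂y ≠ -∂v/∂x; the Cauchy-Riemann equations are not satisfied, so f is not analytic.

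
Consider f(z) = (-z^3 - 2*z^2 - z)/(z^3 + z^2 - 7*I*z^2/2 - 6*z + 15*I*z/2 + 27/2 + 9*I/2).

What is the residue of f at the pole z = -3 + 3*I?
Write f(z) = P(z)/Q(z) with P(z) = -z^3 - 2*z^2 - z and Q(z) = z^3 + z^2 - 7*I*z^2/2 - 6*z + 15*I*z/2 + 27/2 + 9*I/2.
The denominator factors as Q(z) = (z - 3*I/2)*(z + 3 - 3*I)*(z - 2 + I), so z = -3 + 3*I is a simple zero of Q and P is analytic there; z = -3 + 3*I is therefore a simple pole and
  Res(f, z₀) = P(z₀)/Q'(z₀).

Q'(z) = 3*z^2 + 2*z - 7*I*z - 6 + 15*I/2, so Q'(-3 + 3*I) = 9 - 39*I/2.
P(-3 + 3*I) = -51 - 21*I.

Res(f, -3 + 3*I) = (-51 - 21*I)/(9 - 39*I/2) = -22/205 - 526*I/205

Final answer: -22/205 - 526*I/205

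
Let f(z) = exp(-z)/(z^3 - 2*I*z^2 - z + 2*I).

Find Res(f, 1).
(1/10 + I/5)*exp(-1)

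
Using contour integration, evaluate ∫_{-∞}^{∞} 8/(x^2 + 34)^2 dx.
Let f(z) = 8/(z^2 + 34)^2. The denominator has no real zeros and deg Q - deg P = 4 ≥ 2, so the integral of f over the upper semicircle |z| = R tends to 0 as R → ∞. Closing the contour in the upper half-plane,
  ∫_{-∞}^{∞} f(x) dx = 2πi · Σ Res(f, z_k)  over the poles with Im z_k > 0.

Zeros of the denominator: z^2 + 34 = 0 gives z = ±sqrt(34)*I.
Upper half-plane: z = sqrt(34)*I (a pole of order 2).

Write f(z) = g(z)/(z - sqrt(34)*I)^2 with g(z) = 8/(z + sqrt(34)*I)^2. For a double pole, Res(f, z₀) = g'(z₀):
  g'(z) = -16/(z + sqrt(34)*I)^3
  Res(f, sqrt(34)*I) = g'(sqrt(34)*I) = -sqrt(34)*I/578

∫_{-∞}^{∞} f(x) dx = 2πi · (-sqrt(34)*I/578) = sqrt(34)*pi/289

Final answer: sqrt(34)*pi/289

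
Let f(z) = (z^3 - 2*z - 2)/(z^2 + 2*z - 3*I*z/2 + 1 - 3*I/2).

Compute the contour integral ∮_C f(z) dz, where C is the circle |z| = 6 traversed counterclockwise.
By the residue theorem, ∮_C f(z) dz = 2πi · (sum of the residues of f at the poles inside |z| = 6).

The denominator factors as (z + 1 - 3*I/2)*(z + 1), so the singularities of f are simple poles at z = -1 + 3*I/2, z = -1.
  |-1 + 3*I/2|² = 13/4 < 36 = 6², so this pole is inside the contour.
  |-1|² = 1 < 36 = 6², so this pole is inside the contour.

With P(z) = z^3 - 2*z - 2 and Q(z) = z^2 + 2*z - 3*I*z/2 + 1 - 3*I/2, each pole is simple, so Res(f, z₀) = P(z₀)/Q'(z₀) with Q'(z) = 2*z + 2 - 3*I/2.
  Res(f, -1 + 3*I/2) = P(-1 + 3*I/2)/Q'(-1 + 3*I/2) = (23/4 - 15*I/8)/(3*I/2) = -5/4 - 23*I/6
  Res(f, -1) = P(-1)/Q'(-1) = (-1)/(-3*I/2) = -2*I/3

Sum of residues inside C: -5/4 - 9*I/2
∮_C f(z) dz = 2πi · (-5/4 - 9*I/2) = pi*(9 - 5*I/2)

Final answer: pi*(9 - 5*I/2)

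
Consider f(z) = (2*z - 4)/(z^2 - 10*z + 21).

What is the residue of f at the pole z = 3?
Write f(z) = P(z)/Q(z) with P(z) = 2*z - 4 and Q(z) = z^2 - 10*z + 21.
The denominator factors as Q(z) = (z - 3)*(z - 7), so z = 3 is a simple zero of Q and P is analytic there; z = 3 is therefore a simple pole and
  Res(f, z₀) = P(z₀)/Q'(z₀).

Q'(z) = 2*z - 10, so Q'(3) = -4.
P(3) = 2.

Res(f, 3) = (2)/(-4) = -1/2

Final answer: -1/2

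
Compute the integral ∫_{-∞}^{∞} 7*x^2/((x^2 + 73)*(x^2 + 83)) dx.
7*pi*(-sqrt(73) + sqrt(83))/10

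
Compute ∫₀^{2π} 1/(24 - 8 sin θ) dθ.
Call the integral J. The integrand is 2π-periodic and we integrate over a full period, so shifting θ does not change the value (θ → θ + π/2 turns sin θ into cos θ; θ → θ + π flips the sign of the trig term). Hence
  J = ∫₀^{2π} dθ/(24 + 8 cos θ).
Put z = e^{iθ}: then cos θ = (z + 1/z)/2, dθ = dz/(iz), and z runs once counterclockwise around |z| = 1:
  J = ∮_{|z|=1} 1/(24 + 8*(z + 1/z)/2) · dz/(iz) = (2/i) ∮_{|z|=1} dz/(8*z^2 + 48*z + 8).
The roots of 8*z^2 + 48*z + 8 are z = (-24 ± sqrt(24^2 - 8^2))/8, with sqrt(512) = 16*sqrt(2); their product is 1, so only z₊ = -3 + 2*sqrt(2) lies inside the unit circle (z₋ = -3 - 2*sqrt(2) lies outside).
z₊ is a simple zero of q(z) = 8*z^2 + 48*z + 8, so Res(1/q, z₊) = 1/q'(z₊) with q'(z) = 16*z + 48; and q'(z₊) = 8*(z₊ - z₋) = 32*sqrt(2).
Therefore J = (2/i) · 2πi · 1/(32*sqrt(2)) = 2*pi/(16*sqrt(2)) = sqrt(2)*pi/16

Final answer: sqrt(2)*pi/16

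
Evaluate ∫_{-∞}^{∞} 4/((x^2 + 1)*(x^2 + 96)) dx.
pi*(24 - sqrt(6))/570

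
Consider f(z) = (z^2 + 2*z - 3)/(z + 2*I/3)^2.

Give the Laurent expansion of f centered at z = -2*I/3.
Put w = z - (-2*I/3), i.e. z = w - 2*I/3. The denominator is w^2, so it suffices to rewrite the numerator in powers of w.

P(z) = z^2 + 2*z - 3
P(w - 2*I/3) = -31/9 - 4*I/3 + (2 - 4*I/3)*w + w^2

Dividing each term by w^2:
  f = (-31/9 - 4*I/3)/w^2 + (2 - 4*I/3)/w + 1

Substituting back w = z + 2*I/3:
  f(z) = (-31/9 - 4*I/3)/(z + 2*I/3)^2 + (2 - 4*I/3)/(z + 2*I/3) + 1

The series is finite because the numerator is a polynomial; the negative powers form the principal part, and the coefficient of 1/(z + 2*I/3) gives Res(f, -2*I/3) = 2 - 4*I/3.

Final answer: (-31/9 - 4*I/3)/(z + 2*I/3)^2 + (2 - 4*I/3)/(z + 2*I/3) + 1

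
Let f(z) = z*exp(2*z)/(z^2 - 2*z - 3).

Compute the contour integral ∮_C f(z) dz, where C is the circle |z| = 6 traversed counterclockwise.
By the residue theorem, ∮_C f(z) dz = 2πi · (sum of the residues of f at the poles inside |z| = 6).

The denominator factors as (z + 1)*(z - 3), so the singularities of f are simple poles at z = -1, z = 3.
  |-1|² = 1 < 36 = 6², so this pole is inside the contour.
  |3|² = 9 < 36 = 6², so this pole is inside the contour.

With P(z) = z*exp(2*z) and Q(z) = z^2 - 2*z - 3, each pole is simple, so Res(f, z₀) = P(z₀)/Q'(z₀) with Q'(z) = 2*z - 2.
  Res(f, -1) = P(-1)/Q'(-1) = (-exp(-2))/(-4) = exp(-2)/4
  Res(f, 3) = P(3)/Q'(3) = (3*exp(6))/(4) = 3*exp(6)/4

Sum of residues inside C: exp(-2)/4 + 3*exp(6)/4
∮_C f(z) dz = 2πi · (exp(-2)/4 + 3*exp(6)/4) = I*pi*exp(-2)/2 + 3*I*pi*exp(6)/2

Final answer: I*pi*exp(-2)/2 + 3*I*pi*exp(6)/2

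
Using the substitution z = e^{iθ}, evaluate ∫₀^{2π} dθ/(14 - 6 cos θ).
Call the integral J. The integrand is 2π-periodic and we integrate over a full period, so shifting θ does not change the value (θ → θ + π flips the sign of the trig term). Hence
  J = ∫₀^{2π} dθ/(14 + 6 cos θ).
Put z = e^{iθ}: then cos θ = (z + 1/z)/2, dθ = dz/(iz), and z runs once counterclockwise around |z| = 1:
  J = ∮_{|z|=1} 1/(14 + 6*(z + 1/z)/2) · dz/(iz) = (2/i) ∮_{|z|=1} dz/(6*z^2 + 28*z + 6).
The roots of 6*z^2 + 28*z + 6 are z = (-14 ± sqrt(14^2 - 6^2))/6, with sqrt(160) = 4*sqrt(10); their product is 1, so only z₊ = -7/3 + 2*sqrt(10)/3 lies inside the unit circle (z₋ = -7/3 - 2*sqrt(10)/3 lies outside).
z₊ is a simple zero of q(z) = 6*z^2 + 28*z + 6, so Res(1/q, z₊) = 1/q'(z₊) with q'(z) = 12*z + 28; and q'(z₊) = 6*(z₊ - z₋) = 8*sqrt(10).
Therefore J = (2/i) · 2πi · 1/(8*sqrt(10)) = 2*pi/(4*sqrt(10)) = sqrt(10)*pi/20

Final answer: sqrt(10)*pi/20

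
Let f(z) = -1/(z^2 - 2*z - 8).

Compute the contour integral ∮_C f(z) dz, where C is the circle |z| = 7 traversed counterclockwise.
By the residue theorem, ∮_C f(z) dz = 2πi · (sum of the residues of f at the poles inside |z| = 7).

The denominator factors as (z - 4)*(z + 2), so the singularities of f are simple poles at z = 4, z = -2.
  |4|² = 16 < 49 = 7², so this pole is inside the contour.
  |-2|² = 4 < 49 = 7², so this pole is inside the contour.

With P(z) = -1 and Q(z) = z^2 - 2*z - 8, each pole is simple, so Res(f, z₀) = P(z₀)/Q'(z₀) with Q'(z) = 2*z - 2.
  Res(f, 4) = P(4)/Q'(4) = (-1)/(6) = -1/6
  Res(f, -2) = P(-2)/Q'(-2) = (-1)/(-6) = 1/6

Sum of residues inside C: 0
∮_C f(z) dz = 2πi · (0) = 0

Final answer: 0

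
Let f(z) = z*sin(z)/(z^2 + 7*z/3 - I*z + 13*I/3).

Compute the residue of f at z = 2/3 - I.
Write f(z) = P(z)/Q(z) with P(z) = z*sin(z) and Q(z) = z^2 + 7*z/3 - I*z + 13*I/3.
The denominator factors as Q(z) = (z + 3 - 2*I)*(z - 2/3 + I), so z = 2/3 - I is a simple zero of Q and P is analytic there; z = 2/3 - I is therefore a simple pole and
  Res(f, z₀) = P(z₀)/Q'(z₀).

Q'(z) = 2*z + 7/3 - I, so Q'(2/3 - I) = 11/3 - 3*I.
P(2/3 - I) = (2/3 - I)*sin(2/3 - I).

Res(f, 2/3 - I) = ((2/3 - I)*sin(2/3 - I))/(11/3 - 3*I) = (49/202 - 15*I/202)*sin(2/3 - I)

Final answer: (49/202 - 15*I/202)*sin(2/3 - I)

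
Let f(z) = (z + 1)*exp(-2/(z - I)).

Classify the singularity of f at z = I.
essential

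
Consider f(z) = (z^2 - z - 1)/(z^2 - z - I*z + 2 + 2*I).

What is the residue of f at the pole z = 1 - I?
1/10 - 7*I/10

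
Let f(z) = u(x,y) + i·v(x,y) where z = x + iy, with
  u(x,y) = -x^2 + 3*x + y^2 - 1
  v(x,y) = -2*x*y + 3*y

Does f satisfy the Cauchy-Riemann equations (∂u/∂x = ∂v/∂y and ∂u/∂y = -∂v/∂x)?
∂u/∂x = 3 - 2*x
∂v/∂y = 3 - 2*x
∂u/∂y = 2*y
∂v/∂x = -2*y
∂u/∂x = ∂v/∂y and ∂u/∂y = -∂v/∂x hold identically; f is analytic.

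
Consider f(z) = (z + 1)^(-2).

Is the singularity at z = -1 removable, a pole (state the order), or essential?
Write f(z) = g(z)/(z + 1)^2 with g(z) = 1.
g is entire and g(-1) = 1 ≠ 0, so no factor of (z + 1) cancels: the Laurent expansion of f about z = -1 starts at the power -2, i.e. lim_{z→z₀} (z - z₀)^2 f(z) = 1 is finite and nonzero.
So z = -1 is a pole of order 2.

Final answer: pole of order 2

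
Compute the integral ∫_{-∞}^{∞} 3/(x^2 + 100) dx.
Let f(z) = 3/(z^2 + 100). The denominator has no real zeros and deg Q - deg P = 2 ≥ 2, so the integral of f over the upper semicircle |z| = R tends to 0 as R → ∞. Closing the contour in the upper half-plane,
  ∫_{-∞}^{∞} f(x) dx = 2πi · Σ Res(f, z_k)  over the poles with Im z_k > 0.

Zeros of the denominator: z^2 + 100 = 0 gives z = ±10*I.
Upper half-plane: z = 10*I (simple).

Each pole is a simple zero of Q(z) = z^2 + 100, so Res(f, z₀) = P(z₀)/Q'(z₀) with P(z) = 3, Q'(z) = 2*z:
  Res(f, 10*I) = (3)/(20*I) = -3*I/20

∫_{-∞}^{∞} f(x) dx = 2πi · (-3*I/20) = 3*pi/10

Final answer: 3*pi/10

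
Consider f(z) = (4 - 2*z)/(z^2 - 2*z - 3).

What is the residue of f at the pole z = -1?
Write f(z) = P(z)/Q(z) with P(z) = 4 - 2*z and Q(z) = z^2 - 2*z - 3.
The denominator factors as Q(z) = (z - 3)*(z + 1), so z = -1 is a simple zero of Q and P is analytic there; z = -1 is therefore a simple pole and
  Res(f, z₀) = P(z₀)/Q'(z₀).

Q'(z) = 2*z - 2, so Q'(-1) = -4.
P(-1) = 6.

Res(f, -1) = (6)/(-4) = -3/2

Final answer: -3/2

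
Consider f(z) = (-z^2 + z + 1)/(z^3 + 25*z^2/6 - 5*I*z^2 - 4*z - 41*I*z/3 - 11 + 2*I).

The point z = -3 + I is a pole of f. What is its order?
Factor the denominator:
  z^3 + 25*z^2/6 - 5*I*z^2 - 4*z - 41*I*z/3 - 11 + 2*I = (z + 3 - I)*(z + 3/2 - 3*I)*(z - 1/3 - I)

The numerator P(z) = -z^2 + z + 1 has P(-3 + I) = -10 + 7*I ≠ 0, so no factor of (z + 3 - I) cancels.
Near z = -3 + I we can therefore write f(z) = g(z)/(z + 3 - I) with g analytic at -3 + I and g(-3 + I) ≠ 0 (g is the numerator divided by the remaining denominator factors).

Hence z = -3 + I is a pole of order 1.

Final answer: 1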